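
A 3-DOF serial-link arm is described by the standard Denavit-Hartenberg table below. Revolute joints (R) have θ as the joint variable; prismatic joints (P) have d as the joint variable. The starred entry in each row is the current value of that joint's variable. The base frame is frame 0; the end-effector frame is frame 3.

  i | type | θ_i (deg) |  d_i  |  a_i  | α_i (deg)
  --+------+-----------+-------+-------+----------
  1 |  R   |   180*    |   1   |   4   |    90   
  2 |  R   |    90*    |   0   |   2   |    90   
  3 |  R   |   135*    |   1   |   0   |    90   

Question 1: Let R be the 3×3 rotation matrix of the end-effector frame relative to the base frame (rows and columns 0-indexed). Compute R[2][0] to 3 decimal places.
End-effector x-axis (col 0 of R) = (0.0000,0.7071,-0.7071)
R[2][0] = -0.7071

-0.707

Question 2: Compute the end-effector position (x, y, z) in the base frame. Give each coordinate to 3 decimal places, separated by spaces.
after link 1: o_1 = (-4.0000, 0.0000, 1.0000)
after link 2: o_2 = (-4.0000, 0.0000, 3.0000)
after link 3: o_3 = (-5.0000, 0.0000, 3.0000)

-5.000 0.000 3.000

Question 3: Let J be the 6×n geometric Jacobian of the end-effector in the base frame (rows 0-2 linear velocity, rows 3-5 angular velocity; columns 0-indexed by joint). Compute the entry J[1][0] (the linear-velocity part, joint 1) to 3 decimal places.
axis z_0 = ẑ; lever o_n−o_0 = (-5.0000,0.0000,3.0000)
cross product → J_v[:, 0] = (-0.0000,-5.0000,0.0000)
J_ω[:, 0] = z_0
entry J[1][0] = -5.0000

-5.000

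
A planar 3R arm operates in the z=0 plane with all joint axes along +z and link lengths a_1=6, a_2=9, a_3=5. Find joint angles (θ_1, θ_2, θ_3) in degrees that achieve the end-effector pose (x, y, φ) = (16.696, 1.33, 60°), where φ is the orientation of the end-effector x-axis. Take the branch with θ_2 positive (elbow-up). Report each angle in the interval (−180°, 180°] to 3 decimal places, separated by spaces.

-30.003 30.004 59.999

wrist centre = target − a_3·(cos φ, sin φ) = (14.1960, -3.0001)
cos θ_2 = (210.5272−6²−9²)/(2·6·9) = 0.8660; θ_2 = 30.0038° (elbow-up)
β = atan2(-3.0001,14.1960) = -11.9331°; ψ = atan2(4.5005,13.7939) = 18.0698°
θ_1 = β − ψ = -30.0029°
θ_3 = φ − θ_1 − θ_2 = 59.9991° (wrapped to (-180°,180°])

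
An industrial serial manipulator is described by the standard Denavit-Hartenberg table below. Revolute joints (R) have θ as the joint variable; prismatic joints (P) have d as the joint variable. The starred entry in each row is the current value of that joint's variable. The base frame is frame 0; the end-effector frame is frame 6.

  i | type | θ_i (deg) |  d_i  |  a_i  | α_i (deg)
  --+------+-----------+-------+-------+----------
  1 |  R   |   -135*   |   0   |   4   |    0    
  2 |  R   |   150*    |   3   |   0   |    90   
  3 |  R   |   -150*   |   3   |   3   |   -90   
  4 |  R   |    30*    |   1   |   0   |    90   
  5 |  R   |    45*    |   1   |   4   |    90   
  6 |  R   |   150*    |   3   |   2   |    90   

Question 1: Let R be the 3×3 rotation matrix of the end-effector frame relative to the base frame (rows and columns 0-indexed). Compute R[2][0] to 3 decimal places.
End-effector x-axis (col 0 of R) = (0.1301,-0.7304,0.6705)
R[2][0] = 0.6705

0.670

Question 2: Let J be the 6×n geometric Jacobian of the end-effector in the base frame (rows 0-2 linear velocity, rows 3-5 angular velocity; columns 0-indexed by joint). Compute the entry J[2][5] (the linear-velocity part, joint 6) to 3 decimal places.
1.352

axis z_5 = (-0.9453,0.1127,0.3062); lever o_n−o_5 = (-2.5757,-1.1226,2.2595)
cross product → J_v[:, 5] = (0.5985,1.3472,1.3516)
J_ω[:, 5] = z_5
entry J[2][5] = 1.3516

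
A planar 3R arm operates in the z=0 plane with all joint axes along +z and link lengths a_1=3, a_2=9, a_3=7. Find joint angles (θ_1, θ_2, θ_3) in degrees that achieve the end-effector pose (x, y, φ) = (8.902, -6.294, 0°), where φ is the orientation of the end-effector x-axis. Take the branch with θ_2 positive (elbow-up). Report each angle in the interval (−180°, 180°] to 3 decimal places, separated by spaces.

wrist centre = target − a_3·(cos φ, sin φ) = (1.9020, -6.2940)
cos θ_2 = (43.2320−3²−9²)/(2·3·9) = -0.8661; θ_2 = 150.0055° (elbow-up)
β = atan2(-6.2940,1.9020) = -73.1856°; ψ = atan2(4.4993,-4.7947) = 136.8205°
θ_1 = β − ψ = -210.0061°
θ_3 = φ − θ_1 − θ_2 = 60.0006° (wrapped to (-180°,180°])

149.994 150.005 60.001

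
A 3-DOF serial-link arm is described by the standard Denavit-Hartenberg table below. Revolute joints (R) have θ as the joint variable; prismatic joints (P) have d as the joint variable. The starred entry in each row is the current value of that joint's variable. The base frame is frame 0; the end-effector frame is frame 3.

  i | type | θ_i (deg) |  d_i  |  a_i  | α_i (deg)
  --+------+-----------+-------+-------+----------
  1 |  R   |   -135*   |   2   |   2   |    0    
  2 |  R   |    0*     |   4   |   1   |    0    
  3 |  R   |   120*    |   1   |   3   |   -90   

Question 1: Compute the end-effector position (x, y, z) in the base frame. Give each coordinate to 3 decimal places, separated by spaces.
0.776 -2.898 7.000

after link 1: o_1 = (-1.4142, -1.4142, 2.0000)
after link 2: o_2 = (-2.1213, -2.1213, 6.0000)
after link 3: o_3 = (0.7765, -2.8978, 7.0000)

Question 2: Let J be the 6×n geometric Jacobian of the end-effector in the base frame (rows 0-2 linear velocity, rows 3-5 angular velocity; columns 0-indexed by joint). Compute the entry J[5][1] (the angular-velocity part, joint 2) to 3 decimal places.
axis z_1 = (0.0000,0.0000,1.0000); lever o_n−o_1 = (2.1907,-1.4836,5.0000)
cross product → J_v[:, 1] = (1.4836,2.1907,-0.0000)
J_ω[:, 1] = z_1
entry J[5][1] = 1.0000

1.000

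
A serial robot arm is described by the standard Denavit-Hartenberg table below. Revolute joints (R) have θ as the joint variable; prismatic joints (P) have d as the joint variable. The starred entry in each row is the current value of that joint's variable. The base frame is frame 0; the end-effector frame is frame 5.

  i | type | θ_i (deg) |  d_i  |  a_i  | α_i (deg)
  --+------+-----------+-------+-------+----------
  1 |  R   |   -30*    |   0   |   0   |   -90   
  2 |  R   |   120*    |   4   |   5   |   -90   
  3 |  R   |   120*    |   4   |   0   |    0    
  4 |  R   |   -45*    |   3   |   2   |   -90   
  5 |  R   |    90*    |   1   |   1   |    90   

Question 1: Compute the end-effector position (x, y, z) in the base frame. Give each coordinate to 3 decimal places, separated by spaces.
after link 1: o_1 = (0.0000, 0.0000, 0.0000)
after link 2: o_2 = (-0.1651, 4.7141, -4.3301)
after link 3: o_3 = (-3.1651, 6.4462, -2.3301)
after link 4: o_4 = (-6.6051, 6.2016, -1.2784)
after link 5: o_5 = (-5.5663, 5.3029, -0.9419)

-5.566 5.303 -0.942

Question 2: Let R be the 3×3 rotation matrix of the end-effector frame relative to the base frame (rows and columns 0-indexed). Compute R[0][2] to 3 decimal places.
-0.595

End-effector z-axis (col 2 of R) = (-0.5950,-0.7718,-0.2241)
R[0][2] = -0.5950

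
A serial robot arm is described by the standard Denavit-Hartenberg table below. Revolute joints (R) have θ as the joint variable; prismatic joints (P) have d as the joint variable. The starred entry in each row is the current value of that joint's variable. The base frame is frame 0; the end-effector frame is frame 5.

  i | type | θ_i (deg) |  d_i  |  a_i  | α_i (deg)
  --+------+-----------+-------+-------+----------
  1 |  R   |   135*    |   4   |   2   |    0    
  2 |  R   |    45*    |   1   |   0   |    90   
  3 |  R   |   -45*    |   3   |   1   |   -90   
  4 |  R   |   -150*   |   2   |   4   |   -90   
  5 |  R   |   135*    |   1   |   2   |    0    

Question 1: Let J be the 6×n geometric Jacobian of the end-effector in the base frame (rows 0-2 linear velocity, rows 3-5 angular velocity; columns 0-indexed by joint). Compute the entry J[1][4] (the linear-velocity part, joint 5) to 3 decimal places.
-0.707

axis z_4 = (-0.3536,0.8660,-0.3536); lever o_n−o_4 = (-0.2196,0.1589,-2.2196)
cross product → J_v[:, 4] = (-1.8660,-0.7071,0.1340)
J_ω[:, 4] = z_4
entry J[1][4] = -0.7071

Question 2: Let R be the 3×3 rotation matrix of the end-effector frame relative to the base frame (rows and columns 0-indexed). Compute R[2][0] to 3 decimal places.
End-effector x-axis (col 0 of R) = (0.0670,-0.3536,-0.9330)
R[2][0] = -0.9330

-0.933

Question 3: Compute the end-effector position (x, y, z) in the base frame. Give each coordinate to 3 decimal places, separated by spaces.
-1.306 6.573 5.937

after link 1: o_1 = (-1.4142, 1.4142, 4.0000)
after link 2: o_2 = (-1.4142, 1.4142, 5.0000)
after link 3: o_3 = (-2.1213, 4.4142, 4.2929)
after link 4: o_4 = (-1.0860, 6.4142, 8.1566)
after link 5: o_5 = (-1.3056, 6.5731, 5.9370)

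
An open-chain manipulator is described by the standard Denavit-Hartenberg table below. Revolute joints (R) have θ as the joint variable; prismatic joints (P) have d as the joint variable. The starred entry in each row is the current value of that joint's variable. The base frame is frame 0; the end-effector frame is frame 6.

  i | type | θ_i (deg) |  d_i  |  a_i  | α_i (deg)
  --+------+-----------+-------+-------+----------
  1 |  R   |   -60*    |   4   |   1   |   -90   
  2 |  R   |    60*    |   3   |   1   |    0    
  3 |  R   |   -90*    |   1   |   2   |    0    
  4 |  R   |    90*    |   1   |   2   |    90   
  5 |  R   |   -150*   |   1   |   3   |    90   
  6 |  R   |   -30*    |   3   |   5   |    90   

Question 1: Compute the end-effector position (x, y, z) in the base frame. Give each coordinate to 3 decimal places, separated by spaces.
after link 1: o_1 = (0.5000, -0.8660, 4.0000)
after link 2: o_2 = (3.3481, 0.2010, 3.1340)
after link 3: o_3 = (5.0801, -0.7990, 4.1340)
after link 4: o_4 = (6.4462, -1.1651, 2.4019)
after link 5: o_5 = (4.9306, -1.5401, 5.1519)
after link 6: o_6 = (2.9106, 2.8248, 8.4486)

2.911 2.825 8.449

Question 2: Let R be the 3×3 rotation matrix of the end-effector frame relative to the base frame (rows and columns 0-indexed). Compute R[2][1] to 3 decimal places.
End-effector y-axis (col 1 of R) = (0.6250,0.6495,0.4330)
R[2][1] = 0.4330

0.433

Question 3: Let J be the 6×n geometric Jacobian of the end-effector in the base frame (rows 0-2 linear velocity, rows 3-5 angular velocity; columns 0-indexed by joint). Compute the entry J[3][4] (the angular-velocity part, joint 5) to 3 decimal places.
0.433

axis z_4 = (0.4330,-0.7500,0.5000); lever o_n−o_4 = (-3.5356,3.9898,6.0466)
cross product → J_v[:, 4] = (-6.5299,-4.3861,-0.9240)
J_ω[:, 4] = z_4
entry J[3][4] = 0.4330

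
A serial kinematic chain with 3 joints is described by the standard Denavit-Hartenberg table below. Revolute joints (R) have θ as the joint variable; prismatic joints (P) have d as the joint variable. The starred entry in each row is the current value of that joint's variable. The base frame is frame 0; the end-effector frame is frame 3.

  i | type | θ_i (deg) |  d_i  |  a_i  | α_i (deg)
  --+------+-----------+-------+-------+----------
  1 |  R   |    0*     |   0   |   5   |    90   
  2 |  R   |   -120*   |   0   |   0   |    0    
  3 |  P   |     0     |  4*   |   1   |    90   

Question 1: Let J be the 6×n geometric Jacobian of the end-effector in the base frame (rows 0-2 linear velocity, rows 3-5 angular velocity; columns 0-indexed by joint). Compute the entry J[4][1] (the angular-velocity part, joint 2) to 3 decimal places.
axis z_1 = (0.0000,-1.0000,0.0000); lever o_n−o_1 = (-0.5000,-4.0000,-0.8660)
cross product → J_v[:, 1] = (0.8660,-0.0000,-0.5000)
J_ω[:, 1] = z_1
entry J[4][1] = -1.0000

-1.000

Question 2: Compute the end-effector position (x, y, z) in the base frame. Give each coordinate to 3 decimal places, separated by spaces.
4.500 -4.000 -0.866

after link 1: o_1 = (5.0000, 0.0000, 0.0000)
after link 2: o_2 = (5.0000, 0.0000, 0.0000)
after link 3: o_3 = (4.5000, -4.0000, -0.8660)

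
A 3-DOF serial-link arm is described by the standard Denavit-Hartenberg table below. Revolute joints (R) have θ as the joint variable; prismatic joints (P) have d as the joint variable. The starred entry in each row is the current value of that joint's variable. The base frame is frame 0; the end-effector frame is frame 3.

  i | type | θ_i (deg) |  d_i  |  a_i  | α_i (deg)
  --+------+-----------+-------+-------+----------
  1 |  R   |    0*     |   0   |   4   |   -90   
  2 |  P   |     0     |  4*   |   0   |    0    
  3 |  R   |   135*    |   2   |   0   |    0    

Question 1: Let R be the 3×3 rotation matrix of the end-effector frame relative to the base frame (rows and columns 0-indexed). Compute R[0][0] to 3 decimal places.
End-effector x-axis (col 0 of R) = (-0.7071,0.0000,-0.7071)
R[0][0] = -0.7071

-0.707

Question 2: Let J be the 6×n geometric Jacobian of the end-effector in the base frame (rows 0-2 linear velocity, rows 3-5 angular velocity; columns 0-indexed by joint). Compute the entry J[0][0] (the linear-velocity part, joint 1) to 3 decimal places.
axis z_0 = ẑ; lever o_n−o_0 = (4.0000,6.0000,0.0000)
cross product → J_v[:, 0] = (-6.0000,4.0000,0.0000)
J_ω[:, 0] = z_0
entry J[0][0] = -6.0000

-6.000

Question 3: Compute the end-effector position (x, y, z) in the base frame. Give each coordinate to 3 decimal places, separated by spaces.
4.000 6.000 0.000

after link 1: o_1 = (4.0000, 0.0000, 0.0000)
after link 2: o_2 = (4.0000, 4.0000, 0.0000)
after link 3: o_3 = (4.0000, 6.0000, 0.0000)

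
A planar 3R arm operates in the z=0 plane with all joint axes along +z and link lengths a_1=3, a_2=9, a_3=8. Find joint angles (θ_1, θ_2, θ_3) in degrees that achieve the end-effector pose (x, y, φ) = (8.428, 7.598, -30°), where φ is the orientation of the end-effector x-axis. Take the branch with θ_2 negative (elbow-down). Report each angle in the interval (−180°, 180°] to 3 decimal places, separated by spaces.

wrist centre = target − a_3·(cos φ, sin φ) = (1.4998, 11.5980)
cos θ_2 = (136.7630−3²−9²)/(2·3·9) = 0.8660; θ_2 = -30.0050° (elbow-down)
β = atan2(11.5980,1.4998) = 82.6317°; ψ = atan2(-4.5007,10.7938) = -22.6346°
θ_1 = β − ψ = 105.2663°
θ_3 = φ − θ_1 − θ_2 = -105.2612° (wrapped to (-180°,180°])

105.266 -30.005 -105.261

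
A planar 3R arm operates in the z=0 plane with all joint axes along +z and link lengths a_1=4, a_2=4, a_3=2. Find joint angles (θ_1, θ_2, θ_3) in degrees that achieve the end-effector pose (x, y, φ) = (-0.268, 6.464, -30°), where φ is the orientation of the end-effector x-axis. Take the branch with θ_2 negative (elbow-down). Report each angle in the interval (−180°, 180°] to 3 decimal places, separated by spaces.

wrist centre = target − a_3·(cos φ, sin φ) = (-2.0001, 7.4640)
cos θ_2 = (59.7115−4²−4²)/(2·4·4) = 0.8660; θ_2 = -30.0047° (elbow-down)
β = atan2(7.4640,-2.0001) = 105.0006°; ψ = atan2(-2.0003,7.4639) = -15.0024°
θ_1 = β − ψ = 120.0029°
θ_3 = φ − θ_1 − θ_2 = -119.9982° (wrapped to (-180°,180°])

120.003 -30.005 -119.998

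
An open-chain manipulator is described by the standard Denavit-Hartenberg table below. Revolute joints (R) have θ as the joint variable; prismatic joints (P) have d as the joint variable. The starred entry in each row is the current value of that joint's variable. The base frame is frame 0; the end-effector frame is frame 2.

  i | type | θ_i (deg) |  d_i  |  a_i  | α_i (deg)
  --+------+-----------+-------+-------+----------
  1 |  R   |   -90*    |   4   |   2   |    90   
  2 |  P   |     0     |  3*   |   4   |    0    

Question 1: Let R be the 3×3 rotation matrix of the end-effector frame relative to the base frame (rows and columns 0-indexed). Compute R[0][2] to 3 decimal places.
-1.000

End-effector z-axis (col 2 of R) = (-1.0000,-0.0000,0.0000)
R[0][2] = -1.0000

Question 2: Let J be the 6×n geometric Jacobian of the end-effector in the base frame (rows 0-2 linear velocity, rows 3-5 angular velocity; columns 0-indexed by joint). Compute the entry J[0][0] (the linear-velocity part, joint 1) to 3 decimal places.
axis z_0 = ẑ; lever o_n−o_0 = (-3.0000,-6.0000,4.0000)
cross product → J_v[:, 0] = (6.0000,-3.0000,0.0000)
J_ω[:, 0] = z_0
entry J[0][0] = 6.0000

6.000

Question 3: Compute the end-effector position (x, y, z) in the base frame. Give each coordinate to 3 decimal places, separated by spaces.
after link 1: o_1 = (0.0000, -2.0000, 4.0000)
after link 2: o_2 = (-3.0000, -6.0000, 4.0000)

-3.000 -6.000 4.000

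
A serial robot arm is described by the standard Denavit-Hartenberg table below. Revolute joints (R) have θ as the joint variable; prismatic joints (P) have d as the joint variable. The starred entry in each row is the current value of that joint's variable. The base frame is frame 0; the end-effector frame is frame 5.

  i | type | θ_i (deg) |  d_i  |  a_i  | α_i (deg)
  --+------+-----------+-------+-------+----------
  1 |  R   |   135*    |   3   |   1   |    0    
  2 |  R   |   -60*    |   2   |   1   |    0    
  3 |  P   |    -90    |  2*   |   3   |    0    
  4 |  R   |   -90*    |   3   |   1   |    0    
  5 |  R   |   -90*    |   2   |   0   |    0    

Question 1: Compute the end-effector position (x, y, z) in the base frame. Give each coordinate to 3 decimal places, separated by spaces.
after link 1: o_1 = (-0.7071, 0.7071, 3.0000)
after link 2: o_2 = (-0.4483, 1.6730, 5.0000)
after link 3: o_3 = (2.4495, 0.8966, 7.0000)
after link 4: o_4 = (2.1907, -0.0694, 10.0000)
after link 5: o_5 = (2.1907, -0.0694, 12.0000)

2.191 -0.069 12.000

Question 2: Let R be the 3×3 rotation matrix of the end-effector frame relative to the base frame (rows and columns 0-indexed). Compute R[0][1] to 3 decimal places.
End-effector y-axis (col 1 of R) = (-0.2588,-0.9659,0.0000)
R[0][1] = -0.2588

-0.259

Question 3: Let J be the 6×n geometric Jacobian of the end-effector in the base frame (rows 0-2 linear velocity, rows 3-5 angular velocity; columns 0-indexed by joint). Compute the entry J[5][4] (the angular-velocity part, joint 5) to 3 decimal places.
axis z_4 = (0.0000,0.0000,1.0000); lever o_n−o_4 = (0.0000,0.0000,2.0000)
cross product → J_v[:, 4] = (0.0000,0.0000,0.0000)
J_ω[:, 4] = z_4
entry J[5][4] = 1.0000

1.000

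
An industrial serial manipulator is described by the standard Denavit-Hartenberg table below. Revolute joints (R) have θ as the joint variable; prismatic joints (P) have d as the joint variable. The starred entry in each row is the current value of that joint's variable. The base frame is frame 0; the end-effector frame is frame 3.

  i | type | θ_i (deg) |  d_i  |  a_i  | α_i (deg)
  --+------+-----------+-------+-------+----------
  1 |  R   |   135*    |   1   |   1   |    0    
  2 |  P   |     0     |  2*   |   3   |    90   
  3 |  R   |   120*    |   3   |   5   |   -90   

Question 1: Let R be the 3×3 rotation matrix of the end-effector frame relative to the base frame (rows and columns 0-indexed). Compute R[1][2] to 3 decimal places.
-0.612

End-effector z-axis (col 2 of R) = (0.6124,-0.6124,-0.5000)
R[1][2] = -0.6124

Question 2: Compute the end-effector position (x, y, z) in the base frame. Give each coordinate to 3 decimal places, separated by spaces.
1.061 3.182 7.330

after link 1: o_1 = (-0.7071, 0.7071, 1.0000)
after link 2: o_2 = (-2.8284, 2.8284, 3.0000)
after link 3: o_3 = (1.0607, 3.1820, 7.3301)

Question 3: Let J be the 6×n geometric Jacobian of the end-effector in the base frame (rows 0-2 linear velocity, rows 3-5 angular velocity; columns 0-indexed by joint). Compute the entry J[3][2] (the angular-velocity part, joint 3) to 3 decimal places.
axis z_2 = (0.7071,0.7071,0.0000); lever o_n−o_2 = (3.8891,0.3536,4.3301)
cross product → J_v[:, 2] = (3.0619,-3.0619,-2.5000)
J_ω[:, 2] = z_2
entry J[3][2] = 0.7071

0.707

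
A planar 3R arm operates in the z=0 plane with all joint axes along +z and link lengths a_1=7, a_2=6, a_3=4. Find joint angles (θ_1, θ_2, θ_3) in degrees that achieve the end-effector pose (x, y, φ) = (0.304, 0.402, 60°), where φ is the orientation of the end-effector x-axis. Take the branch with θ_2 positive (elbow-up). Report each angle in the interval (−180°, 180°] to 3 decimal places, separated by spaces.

-177.963 150.001 87.962

wrist centre = target − a_3·(cos φ, sin φ) = (-1.6960, -3.0621)
cos θ_2 = (12.2529−7²−6²)/(2·7·6) = -0.8660; θ_2 = 150.0013° (elbow-up)
β = atan2(-3.0621,-1.6960) = -118.9807°; ψ = atan2(2.9999,1.8038) = 58.9822°
θ_1 = β − ψ = -177.9629°
θ_3 = φ − θ_1 − θ_2 = 87.9615° (wrapped to (-180°,180°])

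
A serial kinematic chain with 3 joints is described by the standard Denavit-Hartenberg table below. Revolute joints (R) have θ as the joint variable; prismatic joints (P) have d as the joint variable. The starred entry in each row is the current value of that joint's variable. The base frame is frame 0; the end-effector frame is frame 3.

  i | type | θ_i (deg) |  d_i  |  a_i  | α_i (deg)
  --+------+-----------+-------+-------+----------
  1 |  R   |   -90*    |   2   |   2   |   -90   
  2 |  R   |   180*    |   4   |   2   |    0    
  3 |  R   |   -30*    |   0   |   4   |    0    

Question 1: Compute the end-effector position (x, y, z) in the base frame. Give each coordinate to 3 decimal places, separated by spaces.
after link 1: o_1 = (0.0000, -2.0000, 2.0000)
after link 2: o_2 = (4.0000, 0.0000, 2.0000)
after link 3: o_3 = (4.0000, 3.4641, -0.0000)

4.000 3.464 -0.000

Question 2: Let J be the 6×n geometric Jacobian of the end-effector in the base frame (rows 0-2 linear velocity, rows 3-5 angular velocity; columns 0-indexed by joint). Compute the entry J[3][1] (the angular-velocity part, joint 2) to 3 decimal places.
1.000

axis z_1 = (1.0000,0.0000,0.0000); lever o_n−o_1 = (4.0000,5.4641,-2.0000)
cross product → J_v[:, 1] = (-0.0000,2.0000,5.4641)
J_ω[:, 1] = z_1
entry J[3][1] = 1.0000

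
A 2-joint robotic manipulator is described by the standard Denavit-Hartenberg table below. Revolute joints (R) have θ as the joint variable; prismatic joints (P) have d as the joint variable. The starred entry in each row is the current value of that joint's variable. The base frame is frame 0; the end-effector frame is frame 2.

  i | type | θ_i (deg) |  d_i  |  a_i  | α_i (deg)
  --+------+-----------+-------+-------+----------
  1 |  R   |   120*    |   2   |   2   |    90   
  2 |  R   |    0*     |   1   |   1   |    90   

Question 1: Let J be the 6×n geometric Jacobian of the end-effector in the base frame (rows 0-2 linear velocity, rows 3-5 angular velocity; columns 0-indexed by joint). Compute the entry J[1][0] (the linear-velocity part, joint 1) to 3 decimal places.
-0.634

axis z_0 = ẑ; lever o_n−o_0 = (-0.6340,3.0981,2.0000)
cross product → J_v[:, 0] = (-3.0981,-0.6340,0.0000)
J_ω[:, 0] = z_0
entry J[1][0] = -0.6340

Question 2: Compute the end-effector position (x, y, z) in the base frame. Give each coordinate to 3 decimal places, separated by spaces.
after link 1: o_1 = (-1.0000, 1.7321, 2.0000)
after link 2: o_2 = (-0.6340, 3.0981, 2.0000)

-0.634 3.098 2.000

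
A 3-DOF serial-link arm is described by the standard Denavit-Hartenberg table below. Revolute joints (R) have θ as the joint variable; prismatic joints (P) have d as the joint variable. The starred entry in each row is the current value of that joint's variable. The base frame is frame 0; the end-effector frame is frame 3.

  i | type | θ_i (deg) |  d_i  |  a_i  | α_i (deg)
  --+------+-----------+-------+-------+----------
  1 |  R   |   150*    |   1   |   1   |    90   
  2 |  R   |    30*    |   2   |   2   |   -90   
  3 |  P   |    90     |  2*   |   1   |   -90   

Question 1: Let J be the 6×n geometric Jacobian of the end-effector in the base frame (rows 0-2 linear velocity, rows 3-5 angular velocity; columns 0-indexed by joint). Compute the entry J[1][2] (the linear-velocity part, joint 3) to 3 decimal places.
prismatic axis z_2 = (0.4330,-0.2500,0.8660)
J_v[:, 2] = z_2; J_ω[:, 2] = (0,0,0)
entry J[1][2] = -0.2500

-0.250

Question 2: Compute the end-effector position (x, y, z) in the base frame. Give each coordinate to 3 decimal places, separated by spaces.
-1.000 1.732 3.732

after link 1: o_1 = (-0.8660, 0.5000, 1.0000)
after link 2: o_2 = (-1.3660, 3.0981, 2.0000)
after link 3: o_3 = (-1.0000, 1.7321, 3.7321)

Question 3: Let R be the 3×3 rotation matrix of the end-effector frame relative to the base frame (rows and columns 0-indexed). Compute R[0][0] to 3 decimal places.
-0.500

End-effector x-axis (col 0 of R) = (-0.5000,-0.8660,0.0000)
R[0][0] = -0.5000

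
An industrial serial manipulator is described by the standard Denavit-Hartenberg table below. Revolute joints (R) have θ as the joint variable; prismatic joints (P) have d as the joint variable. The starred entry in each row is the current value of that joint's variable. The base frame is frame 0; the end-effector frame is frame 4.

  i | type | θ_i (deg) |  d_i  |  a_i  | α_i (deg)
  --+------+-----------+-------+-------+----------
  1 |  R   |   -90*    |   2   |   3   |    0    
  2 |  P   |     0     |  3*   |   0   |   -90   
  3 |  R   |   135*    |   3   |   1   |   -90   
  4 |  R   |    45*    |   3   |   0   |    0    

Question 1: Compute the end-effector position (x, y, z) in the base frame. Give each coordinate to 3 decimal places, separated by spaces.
3.000 -0.172 6.414

after link 1: o_1 = (0.0000, -3.0000, 2.0000)
after link 2: o_2 = (0.0000, -3.0000, 5.0000)
after link 3: o_3 = (3.0000, -2.2929, 4.2929)
after link 4: o_4 = (3.0000, -0.1716, 6.4142)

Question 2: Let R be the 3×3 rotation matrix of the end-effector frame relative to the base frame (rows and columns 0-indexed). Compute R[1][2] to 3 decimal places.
End-effector z-axis (col 2 of R) = (-0.0000,0.7071,0.7071)
R[1][2] = 0.7071

0.707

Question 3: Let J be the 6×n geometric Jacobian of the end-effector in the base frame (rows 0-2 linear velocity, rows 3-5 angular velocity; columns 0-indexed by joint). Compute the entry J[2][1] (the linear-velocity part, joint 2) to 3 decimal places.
1.000

prismatic axis z_1 = (0.0000,0.0000,1.0000)
J_v[:, 1] = z_1; J_ω[:, 1] = (0,0,0)
entry J[2][1] = 1.0000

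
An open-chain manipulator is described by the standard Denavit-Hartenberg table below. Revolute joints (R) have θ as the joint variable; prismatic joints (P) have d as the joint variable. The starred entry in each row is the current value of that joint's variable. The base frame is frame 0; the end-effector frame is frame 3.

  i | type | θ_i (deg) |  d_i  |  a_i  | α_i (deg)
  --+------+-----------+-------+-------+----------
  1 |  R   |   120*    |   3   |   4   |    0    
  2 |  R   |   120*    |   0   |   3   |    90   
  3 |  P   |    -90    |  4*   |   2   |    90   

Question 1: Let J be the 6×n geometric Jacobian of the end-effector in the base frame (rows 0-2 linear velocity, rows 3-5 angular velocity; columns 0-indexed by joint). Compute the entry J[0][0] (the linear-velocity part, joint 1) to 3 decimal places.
-2.866

axis z_0 = ẑ; lever o_n−o_0 = (-6.9641,2.8660,1.0000)
cross product → J_v[:, 0] = (-2.8660,-6.9641,0.0000)
J_ω[:, 0] = z_0
entry J[0][0] = -2.8660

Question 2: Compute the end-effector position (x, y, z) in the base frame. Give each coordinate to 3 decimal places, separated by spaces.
after link 1: o_1 = (-2.0000, 3.4641, 3.0000)
after link 2: o_2 = (-3.5000, 0.8660, 3.0000)
after link 3: o_3 = (-6.9641, 2.8660, 1.0000)

-6.964 2.866 1.000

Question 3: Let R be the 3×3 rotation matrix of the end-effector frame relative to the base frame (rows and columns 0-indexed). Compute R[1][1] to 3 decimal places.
0.500

End-effector y-axis (col 1 of R) = (-0.8660,0.5000,0.0000)
R[1][1] = 0.5000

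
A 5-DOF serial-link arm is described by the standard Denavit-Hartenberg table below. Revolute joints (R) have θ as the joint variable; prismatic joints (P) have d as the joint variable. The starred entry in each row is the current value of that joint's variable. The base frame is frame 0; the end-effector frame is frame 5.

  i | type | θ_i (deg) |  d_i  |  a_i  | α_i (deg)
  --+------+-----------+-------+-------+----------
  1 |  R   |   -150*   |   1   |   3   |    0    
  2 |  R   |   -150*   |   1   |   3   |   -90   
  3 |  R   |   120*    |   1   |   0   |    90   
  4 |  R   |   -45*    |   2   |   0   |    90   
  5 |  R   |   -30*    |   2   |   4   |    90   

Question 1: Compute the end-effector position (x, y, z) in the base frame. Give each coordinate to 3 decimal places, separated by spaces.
after link 1: o_1 = (-2.5981, -1.5000, 1.0000)
after link 2: o_2 = (-1.0981, 1.0981, 2.0000)
after link 3: o_3 = (-1.9641, 1.5981, 2.0000)
after link 4: o_4 = (-1.0981, 3.0981, 1.0000)
after link 5: o_5 = (1.1231, -0.7821, 1.1034)

1.123 -0.782 1.103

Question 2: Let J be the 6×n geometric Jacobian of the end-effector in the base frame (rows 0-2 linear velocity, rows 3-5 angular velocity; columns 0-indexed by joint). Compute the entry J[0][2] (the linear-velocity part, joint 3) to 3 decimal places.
axis z_2 = (-0.8660,0.5000,0.0000); lever o_n−o_2 = (2.2212,-1.8801,-0.8966)
cross product → J_v[:, 2] = (-0.4483,-0.7765,0.5176)
J_ω[:, 2] = z_2
entry J[0][2] = -0.4483

-0.448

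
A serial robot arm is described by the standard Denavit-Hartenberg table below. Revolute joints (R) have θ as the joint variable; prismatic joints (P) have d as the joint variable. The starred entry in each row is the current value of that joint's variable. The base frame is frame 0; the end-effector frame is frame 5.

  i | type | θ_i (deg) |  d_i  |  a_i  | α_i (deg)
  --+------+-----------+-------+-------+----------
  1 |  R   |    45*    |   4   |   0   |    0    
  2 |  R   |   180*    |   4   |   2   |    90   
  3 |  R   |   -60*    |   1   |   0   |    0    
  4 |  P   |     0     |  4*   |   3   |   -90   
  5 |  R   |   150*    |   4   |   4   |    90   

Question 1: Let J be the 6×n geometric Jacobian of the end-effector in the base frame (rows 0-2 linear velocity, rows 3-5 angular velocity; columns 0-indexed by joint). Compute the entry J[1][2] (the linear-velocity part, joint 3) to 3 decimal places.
axis z_2 = (-0.7071,0.7071,0.0000); lever o_n−o_2 = (-4.4067,-0.1641,2.4019)
cross product → J_v[:, 2] = (1.6984,1.6984,3.2321)
J_ω[:, 2] = z_2
entry J[1][2] = 1.6984

1.698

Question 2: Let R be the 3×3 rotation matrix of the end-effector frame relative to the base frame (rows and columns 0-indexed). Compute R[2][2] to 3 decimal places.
End-effector z-axis (col 2 of R) = (0.4356,-0.7891,-0.4330)
R[2][2] = -0.4330

-0.433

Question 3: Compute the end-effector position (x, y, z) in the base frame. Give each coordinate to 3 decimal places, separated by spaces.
after link 1: o_1 = (0.0000, 0.0000, 4.0000)
after link 2: o_2 = (-1.4142, -1.4142, 8.0000)
after link 3: o_3 = (-2.1213, -0.7071, 8.0000)
after link 4: o_4 = (-6.0104, 1.0607, 5.4019)
after link 5: o_5 = (-5.8209, -1.5783, 10.4019)

-5.821 -1.578 10.402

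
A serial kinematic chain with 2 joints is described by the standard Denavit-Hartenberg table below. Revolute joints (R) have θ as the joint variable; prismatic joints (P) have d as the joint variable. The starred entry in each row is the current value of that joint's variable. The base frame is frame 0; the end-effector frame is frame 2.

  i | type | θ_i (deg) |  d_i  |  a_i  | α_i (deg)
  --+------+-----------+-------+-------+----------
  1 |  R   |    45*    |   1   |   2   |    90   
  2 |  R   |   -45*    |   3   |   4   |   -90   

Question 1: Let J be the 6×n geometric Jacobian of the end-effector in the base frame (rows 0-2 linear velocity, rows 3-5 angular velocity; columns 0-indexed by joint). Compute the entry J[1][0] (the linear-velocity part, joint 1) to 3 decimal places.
5.536

axis z_0 = ẑ; lever o_n−o_0 = (5.5355,1.2929,-1.8284)
cross product → J_v[:, 0] = (-1.2929,5.5355,0.0000)
J_ω[:, 0] = z_0
entry J[1][0] = 5.5355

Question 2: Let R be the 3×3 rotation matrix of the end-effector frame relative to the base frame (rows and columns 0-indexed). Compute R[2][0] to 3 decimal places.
End-effector x-axis (col 0 of R) = (0.5000,0.5000,-0.7071)
R[2][0] = -0.7071

-0.707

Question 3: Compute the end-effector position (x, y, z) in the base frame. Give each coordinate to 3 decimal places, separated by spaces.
5.536 1.293 -1.828

after link 1: o_1 = (1.4142, 1.4142, 1.0000)
after link 2: o_2 = (5.5355, 1.2929, -1.8284)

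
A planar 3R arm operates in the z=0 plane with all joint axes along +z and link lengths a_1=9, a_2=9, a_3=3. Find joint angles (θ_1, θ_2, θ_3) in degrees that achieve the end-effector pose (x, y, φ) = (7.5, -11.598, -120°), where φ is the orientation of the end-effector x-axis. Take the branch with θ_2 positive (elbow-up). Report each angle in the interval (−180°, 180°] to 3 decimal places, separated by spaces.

wrist centre = target − a_3·(cos φ, sin φ) = (9.0000, -8.9999)
cos θ_2 = (161.9986−9²−9²)/(2·9·9) = -0.0000; θ_2 = 90.0005° (elbow-up)
β = atan2(-8.9999,9.0000) = -44.9998°; ψ = atan2(9.0000,8.9999) = 45.0002°
θ_1 = β − ψ = -90.0000°
θ_3 = φ − θ_1 − θ_2 = -120.0005° (wrapped to (-180°,180°])

-90.000 90.000 -120.000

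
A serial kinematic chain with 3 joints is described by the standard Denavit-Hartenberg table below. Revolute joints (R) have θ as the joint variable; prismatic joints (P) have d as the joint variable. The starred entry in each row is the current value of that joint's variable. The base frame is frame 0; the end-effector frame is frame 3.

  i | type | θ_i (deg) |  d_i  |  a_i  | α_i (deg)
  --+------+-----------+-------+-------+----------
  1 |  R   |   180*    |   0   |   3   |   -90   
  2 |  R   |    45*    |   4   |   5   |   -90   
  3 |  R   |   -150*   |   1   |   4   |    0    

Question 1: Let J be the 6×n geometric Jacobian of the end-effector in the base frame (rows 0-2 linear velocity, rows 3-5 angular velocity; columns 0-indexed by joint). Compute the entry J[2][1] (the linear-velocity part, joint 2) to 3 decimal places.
-0.379

axis z_1 = (-0.0000,-1.0000,0.0000); lever o_n−o_1 = (-0.3789,-6.0000,-1.7932)
cross product → J_v[:, 1] = (1.7932,-0.0000,-0.3789)
J_ω[:, 1] = z_1
entry J[2][1] = -0.3789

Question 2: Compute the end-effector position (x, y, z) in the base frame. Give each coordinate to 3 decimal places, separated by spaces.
after link 1: o_1 = (-3.0000, 0.0000, 0.0000)
after link 2: o_2 = (-6.5355, -4.0000, -3.5355)
after link 3: o_3 = (-3.3789, -6.0000, -1.7932)

-3.379 -6.000 -1.793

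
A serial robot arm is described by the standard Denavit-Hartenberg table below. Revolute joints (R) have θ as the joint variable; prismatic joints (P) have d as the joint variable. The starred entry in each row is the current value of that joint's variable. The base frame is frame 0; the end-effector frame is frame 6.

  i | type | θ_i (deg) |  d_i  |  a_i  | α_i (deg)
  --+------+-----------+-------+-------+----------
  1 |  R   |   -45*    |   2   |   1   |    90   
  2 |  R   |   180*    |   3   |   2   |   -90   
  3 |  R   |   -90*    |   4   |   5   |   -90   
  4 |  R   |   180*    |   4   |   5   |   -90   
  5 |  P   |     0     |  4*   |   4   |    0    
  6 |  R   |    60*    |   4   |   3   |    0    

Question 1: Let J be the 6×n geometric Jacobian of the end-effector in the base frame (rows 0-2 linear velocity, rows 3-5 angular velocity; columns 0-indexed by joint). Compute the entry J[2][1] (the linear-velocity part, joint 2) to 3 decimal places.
axis z_1 = (-0.7071,-0.7071,0.0000); lever o_n−o_1 = (-0.6378,4.1733,-12.0000)
cross product → J_v[:, 1] = (8.4853,-8.4853,-3.4019)
J_ω[:, 1] = z_1
entry J[2][1] = -3.4019

-3.402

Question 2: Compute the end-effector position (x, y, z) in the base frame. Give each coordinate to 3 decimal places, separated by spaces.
after link 1: o_1 = (0.7071, -0.7071, 2.0000)
after link 2: o_2 = (-2.8284, -1.4142, 2.0000)
after link 3: o_3 = (-6.3640, -4.9497, -2.0000)
after link 4: o_4 = (-5.6569, 1.4142, -2.0000)
after link 5: o_5 = (-2.8284, 4.2426, -6.0000)
after link 6: o_6 = (0.0694, 3.4662, -10.0000)

0.069 3.466 -10.000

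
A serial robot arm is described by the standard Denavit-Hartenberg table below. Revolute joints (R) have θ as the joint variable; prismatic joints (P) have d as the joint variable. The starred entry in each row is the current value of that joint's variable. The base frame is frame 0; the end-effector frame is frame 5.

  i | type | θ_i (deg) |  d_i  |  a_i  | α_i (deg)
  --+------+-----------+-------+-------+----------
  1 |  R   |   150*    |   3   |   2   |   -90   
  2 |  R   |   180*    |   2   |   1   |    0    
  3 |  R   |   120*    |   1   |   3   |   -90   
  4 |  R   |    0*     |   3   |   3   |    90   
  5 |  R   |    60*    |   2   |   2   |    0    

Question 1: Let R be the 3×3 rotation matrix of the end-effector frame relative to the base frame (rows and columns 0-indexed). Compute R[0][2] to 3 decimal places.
-0.500

End-effector z-axis (col 2 of R) = (-0.5000,-0.8660,0.0000)
R[0][2] = -0.5000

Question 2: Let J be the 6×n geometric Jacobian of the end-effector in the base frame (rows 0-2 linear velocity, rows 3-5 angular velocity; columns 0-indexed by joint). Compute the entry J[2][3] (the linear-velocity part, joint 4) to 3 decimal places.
1.732

axis z_3 = (-0.7500,0.4330,-0.5000); lever o_n−o_3 = (-6.2811,1.3170,1.0981)
cross product → J_v[:, 3] = (1.1340,3.9641,1.7321)
J_ω[:, 3] = z_3
entry J[2][3] = 1.7321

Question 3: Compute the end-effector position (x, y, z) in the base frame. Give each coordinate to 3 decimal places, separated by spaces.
-9.946 -0.031 6.696

after link 1: o_1 = (-1.7321, 1.0000, 3.0000)
after link 2: o_2 = (-1.8660, -1.2321, 3.0000)
after link 3: o_3 = (-3.6651, -1.3481, 5.5981)
after link 4: o_4 = (-7.2141, 0.7010, 6.6962)
after link 5: o_5 = (-9.9462, -0.0311, 6.6962)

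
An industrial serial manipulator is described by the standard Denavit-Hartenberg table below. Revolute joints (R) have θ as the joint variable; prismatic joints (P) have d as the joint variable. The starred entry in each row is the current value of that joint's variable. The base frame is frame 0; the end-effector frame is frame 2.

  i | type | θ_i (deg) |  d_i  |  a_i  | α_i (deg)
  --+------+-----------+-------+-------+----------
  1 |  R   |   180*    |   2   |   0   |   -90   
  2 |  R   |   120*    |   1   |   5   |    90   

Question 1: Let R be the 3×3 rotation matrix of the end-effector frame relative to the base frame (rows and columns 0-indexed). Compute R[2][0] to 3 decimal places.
End-effector x-axis (col 0 of R) = (0.5000,-0.0000,-0.8660)
R[2][0] = -0.8660

-0.866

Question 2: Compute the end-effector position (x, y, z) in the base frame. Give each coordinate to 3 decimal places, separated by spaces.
after link 1: o_1 = (0.0000, 0.0000, 2.0000)
after link 2: o_2 = (2.5000, -1.0000, -2.3301)

2.500 -1.000 -2.330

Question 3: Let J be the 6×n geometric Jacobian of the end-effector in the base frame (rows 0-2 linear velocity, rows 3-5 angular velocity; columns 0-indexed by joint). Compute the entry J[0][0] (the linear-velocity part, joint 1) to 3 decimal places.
1.000

axis z_0 = ẑ; lever o_n−o_0 = (2.5000,-1.0000,-2.3301)
cross product → J_v[:, 0] = (1.0000,2.5000,-0.0000)
J_ω[:, 0] = z_0
entry J[0][0] = 1.0000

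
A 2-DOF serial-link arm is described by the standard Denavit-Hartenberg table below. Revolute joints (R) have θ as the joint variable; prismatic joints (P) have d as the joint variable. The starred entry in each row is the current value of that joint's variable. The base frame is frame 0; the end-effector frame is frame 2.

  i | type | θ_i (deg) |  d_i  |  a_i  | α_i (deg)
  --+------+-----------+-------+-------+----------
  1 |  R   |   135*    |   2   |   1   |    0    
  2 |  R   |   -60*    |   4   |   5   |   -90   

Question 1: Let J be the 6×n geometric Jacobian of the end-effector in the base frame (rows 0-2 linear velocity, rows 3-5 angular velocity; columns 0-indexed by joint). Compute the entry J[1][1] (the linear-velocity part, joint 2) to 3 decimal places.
1.294

axis z_1 = (0.0000,0.0000,1.0000); lever o_n−o_1 = (1.2941,4.8296,4.0000)
cross product → J_v[:, 1] = (-4.8296,1.2941,0.0000)
J_ω[:, 1] = z_1
entry J[1][1] = 1.2941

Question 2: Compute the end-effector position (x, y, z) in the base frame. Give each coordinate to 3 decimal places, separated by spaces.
0.587 5.537 6.000

after link 1: o_1 = (-0.7071, 0.7071, 2.0000)
after link 2: o_2 = (0.5870, 5.5367, 6.0000)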